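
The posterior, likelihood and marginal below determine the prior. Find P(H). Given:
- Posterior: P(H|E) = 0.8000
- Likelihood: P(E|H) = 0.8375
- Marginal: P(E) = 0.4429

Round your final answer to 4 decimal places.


From Bayes' theorem: P(H|E) = P(E|H) × P(H) / P(E)

Rearranging for P(H):
P(H) = P(H|E) × P(E) / P(E|H)
     = 0.8000 × 0.4429 / 0.8375
     = 0.35432000 / 0.8375
     = 0.4231


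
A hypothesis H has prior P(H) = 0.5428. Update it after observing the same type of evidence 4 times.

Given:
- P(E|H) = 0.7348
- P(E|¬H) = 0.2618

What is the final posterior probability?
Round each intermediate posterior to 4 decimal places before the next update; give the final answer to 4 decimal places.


Sequential Bayesian updating:

Initial prior: P(H) = 0.5428

Update 1:
  P(E) = 0.7348 × 0.5428 + 0.2618 × 0.4572 = 0.39884944 + 0.11969496 = 0.51854440
  P(H|E) = 0.39884944 / 0.51854440 = 0.7692

Update 2:
  P(E) = 0.7348 × 0.7692 + 0.2618 × 0.2308 = 0.56520816 + 0.06042344 = 0.62563160
  P(H|E) = 0.56520816 / 0.62563160 = 0.9034

Update 3:
  P(E) = 0.7348 × 0.9034 + 0.2618 × 0.0966 = 0.66381832 + 0.02528988 = 0.68910820
  P(H|E) = 0.66381832 / 0.68910820 = 0.9633

Update 4:
  P(E) = 0.7348 × 0.9633 + 0.2618 × 0.0367 = 0.70783284 + 0.00960806 = 0.71744090
  P(H|E) = 0.70783284 / 0.71744090 = 0.9866

Final posterior: 0.9866


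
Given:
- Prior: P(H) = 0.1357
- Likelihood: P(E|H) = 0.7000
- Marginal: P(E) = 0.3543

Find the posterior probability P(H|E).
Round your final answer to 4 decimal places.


Using Bayes' theorem:

P(H|E) = P(E|H) × P(H) / P(E)
       = 0.7000 × 0.1357 / 0.3543
       = 0.09499000 / 0.3543
       = 0.2681

The evidence strengthens our belief in H.
Prior: 0.1357 → Posterior: 0.2681


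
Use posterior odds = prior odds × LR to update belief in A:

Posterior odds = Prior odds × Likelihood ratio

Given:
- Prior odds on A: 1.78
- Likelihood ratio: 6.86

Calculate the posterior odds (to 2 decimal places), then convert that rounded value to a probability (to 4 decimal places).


Step 1: Calculate posterior odds
Posterior odds = Prior odds × LR
               = 1.78 × 6.86
               = 12.21

Step 2: Convert to probability
P(A|E) = Posterior odds / (1 + Posterior odds)
       = 12.21 / (1 + 12.21)
       = 12.21 / 13.21
       = 0.9243

The evidence increased P(A) from 0.6403 to 0.9243.


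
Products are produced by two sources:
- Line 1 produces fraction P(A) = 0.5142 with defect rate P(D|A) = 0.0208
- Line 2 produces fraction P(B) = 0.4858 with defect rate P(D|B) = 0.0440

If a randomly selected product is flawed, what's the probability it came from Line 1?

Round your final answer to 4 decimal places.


Let A = from Line 1, D = flawed

Given:
- P(A) = 0.5142, P(B) = 0.4858
- P(D|A) = 0.0208, P(D|B) = 0.0440

Step 1: Find P(D)
P(D) = P(D|A)P(A) + P(D|B)P(B)
     = 0.0208 × 0.5142 + 0.0440 × 0.4858
     = 0.01069536 + 0.02137520
     = 0.03207056

Step 2: Apply Bayes' theorem
P(A|D) = P(D|A)P(A) / P(D)
       = 0.01069536 / 0.03207056
       = 0.3335


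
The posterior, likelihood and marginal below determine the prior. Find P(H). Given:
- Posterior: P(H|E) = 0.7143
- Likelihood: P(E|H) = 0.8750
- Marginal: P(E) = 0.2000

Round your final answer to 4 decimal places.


From Bayes' theorem: P(H|E) = P(E|H) × P(H) / P(E)

Rearranging for P(H):
P(H) = P(H|E) × P(E) / P(E|H)
     = 0.7143 × 0.2000 / 0.8750
     = 0.14286000 / 0.8750
     = 0.1633


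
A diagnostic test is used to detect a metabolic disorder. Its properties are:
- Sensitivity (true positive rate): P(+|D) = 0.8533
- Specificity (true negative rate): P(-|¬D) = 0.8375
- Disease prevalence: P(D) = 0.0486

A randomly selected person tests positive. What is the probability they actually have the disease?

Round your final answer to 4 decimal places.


Let D = has disease, + = positive test

Given:
- P(D) = 0.0486 (prevalence)
- P(+|D) = 0.8533 (sensitivity)
- P(-|¬D) = 0.8375 (specificity)
- P(+|¬D) = 0.1625 (false positive rate = 1 - specificity)

Step 1: Find P(+)
P(+) = P(+|D)P(D) + P(+|¬D)P(¬D)
     = 0.8533 × 0.0486 + 0.1625 × 0.9514
     = 0.04147038 + 0.15460250
     = 0.19607288

Step 2: Apply Bayes' theorem for P(D|+)
P(D|+) = P(+|D)P(D) / P(+)
       = 0.04147038 / 0.19607288
       = 0.2115


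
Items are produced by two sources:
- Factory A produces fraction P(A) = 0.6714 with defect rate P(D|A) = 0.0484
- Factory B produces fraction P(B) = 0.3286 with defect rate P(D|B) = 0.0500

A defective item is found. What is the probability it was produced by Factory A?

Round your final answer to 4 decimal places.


Let A = from Factory A, D = defective

Given:
- P(A) = 0.6714, P(B) = 0.3286
- P(D|A) = 0.0484, P(D|B) = 0.0500

Step 1: Find P(D)
P(D) = P(D|A)P(A) + P(D|B)P(B)
     = 0.0484 × 0.6714 + 0.0500 × 0.3286
     = 0.03249576 + 0.01643000
     = 0.04892576

Step 2: Apply Bayes' theorem
P(A|D) = P(D|A)P(A) / P(D)
       = 0.03249576 / 0.04892576
       = 0.6642


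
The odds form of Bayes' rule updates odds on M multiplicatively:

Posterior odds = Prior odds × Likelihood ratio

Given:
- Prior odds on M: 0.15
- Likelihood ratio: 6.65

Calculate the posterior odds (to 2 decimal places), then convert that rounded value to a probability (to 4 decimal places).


Step 1: Calculate posterior odds
Posterior odds = Prior odds × LR
               = 0.15 × 6.65
               = 1.00

Step 2: Convert to probability
P(M|E) = Posterior odds / (1 + Posterior odds)
       = 1.00 / (1 + 1.00)
       = 1.00 / 2.00
       = 0.5000

The evidence increased P(M) from 0.1304 to 0.5000.


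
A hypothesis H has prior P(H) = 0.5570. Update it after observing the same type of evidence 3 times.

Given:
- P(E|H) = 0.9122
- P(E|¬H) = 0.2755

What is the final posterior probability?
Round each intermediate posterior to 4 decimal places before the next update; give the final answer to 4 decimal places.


Sequential Bayesian updating:

Initial prior: P(H) = 0.5570

Update 1:
  P(E) = 0.9122 × 0.5570 + 0.2755 × 0.4430 = 0.50809540 + 0.12204650 = 0.63014190
  P(H|E) = 0.50809540 / 0.63014190 = 0.8063

Update 2:
  P(E) = 0.9122 × 0.8063 + 0.2755 × 0.1937 = 0.73550686 + 0.05336435 = 0.78887121
  P(H|E) = 0.73550686 / 0.78887121 = 0.9324

Update 3:
  P(E) = 0.9122 × 0.9324 + 0.2755 × 0.0676 = 0.85053528 + 0.01862380 = 0.86915908
  P(H|E) = 0.85053528 / 0.86915908 = 0.9786

Final posterior: 0.9786


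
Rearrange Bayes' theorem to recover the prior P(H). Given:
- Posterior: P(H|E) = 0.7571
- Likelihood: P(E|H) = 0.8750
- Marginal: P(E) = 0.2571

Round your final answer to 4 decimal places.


From Bayes' theorem: P(H|E) = P(E|H) × P(H) / P(E)

Rearranging for P(H):
P(H) = P(H|E) × P(E) / P(E|H)
     = 0.7571 × 0.2571 / 0.8750
     = 0.19465041 / 0.8750
     = 0.2225


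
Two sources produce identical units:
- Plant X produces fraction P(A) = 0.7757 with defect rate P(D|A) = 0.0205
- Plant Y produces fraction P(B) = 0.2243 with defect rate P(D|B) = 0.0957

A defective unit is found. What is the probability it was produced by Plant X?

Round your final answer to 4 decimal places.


Let A = from Plant X, D = defective

Given:
- P(A) = 0.7757, P(B) = 0.2243
- P(D|A) = 0.0205, P(D|B) = 0.0957

Step 1: Find P(D)
P(D) = P(D|A)P(A) + P(D|B)P(B)
     = 0.0205 × 0.7757 + 0.0957 × 0.2243
     = 0.01590185 + 0.02146551
     = 0.03736736

Step 2: Apply Bayes' theorem
P(A|D) = P(D|A)P(A) / P(D)
       = 0.01590185 / 0.03736736
       = 0.4256


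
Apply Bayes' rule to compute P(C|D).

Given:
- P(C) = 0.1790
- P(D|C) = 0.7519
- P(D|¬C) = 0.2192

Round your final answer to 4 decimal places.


Bayes' theorem: P(C|D) = P(D|C) × P(C) / P(D)

Step 1: Calculate P(D) using law of total probability
P(D) = P(D|C)P(C) + P(D|¬C)P(¬C)
     = 0.7519 × 0.1790 + 0.2192 × 0.8210
     = 0.13459010 + 0.17996320
     = 0.31455330

Step 2: Apply Bayes' theorem
P(C|D) = P(D|C) × P(C) / P(D)
       = 0.13459010 / 0.31455330
       = 0.4279


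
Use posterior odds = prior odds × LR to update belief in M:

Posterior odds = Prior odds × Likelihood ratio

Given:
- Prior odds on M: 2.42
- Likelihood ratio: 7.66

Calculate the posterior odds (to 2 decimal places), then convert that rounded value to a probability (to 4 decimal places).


Step 1: Calculate posterior odds
Posterior odds = Prior odds × LR
               = 2.42 × 7.66
               = 18.54

Step 2: Convert to probability
P(M|E) = Posterior odds / (1 + Posterior odds)
       = 18.54 / (1 + 18.54)
       = 18.54 / 19.54
       = 0.9488

The evidence increased P(M) from 0.7076 to 0.9488.


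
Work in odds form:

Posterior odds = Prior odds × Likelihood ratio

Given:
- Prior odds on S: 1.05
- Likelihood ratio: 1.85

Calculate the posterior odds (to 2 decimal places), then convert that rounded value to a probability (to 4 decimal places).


Step 1: Calculate posterior odds
Posterior odds = Prior odds × LR
               = 1.05 × 1.85
               = 1.94

Step 2: Convert to probability
P(S|E) = Posterior odds / (1 + Posterior odds)
       = 1.94 / (1 + 1.94)
       = 1.94 / 2.94
       = 0.6599

The evidence increased P(S) from 0.5122 to 0.6599.


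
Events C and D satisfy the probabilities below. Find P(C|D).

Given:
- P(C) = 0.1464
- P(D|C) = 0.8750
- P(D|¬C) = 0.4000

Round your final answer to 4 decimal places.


Bayes' theorem: P(C|D) = P(D|C) × P(C) / P(D)

Step 1: Calculate P(D) using law of total probability
P(D) = P(D|C)P(C) + P(D|¬C)P(¬C)
     = 0.8750 × 0.1464 + 0.4000 × 0.8536
     = 0.12810000 + 0.34144000
     = 0.46954000

Step 2: Apply Bayes' theorem
P(C|D) = P(D|C) × P(C) / P(D)
       = 0.12810000 / 0.46954000
       = 0.2728


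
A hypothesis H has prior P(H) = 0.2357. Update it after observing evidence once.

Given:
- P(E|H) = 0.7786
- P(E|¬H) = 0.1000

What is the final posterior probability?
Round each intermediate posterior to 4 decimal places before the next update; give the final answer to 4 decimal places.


Sequential Bayesian updating:

Initial prior: P(H) = 0.2357

Update 1:
  P(E) = 0.7786 × 0.2357 + 0.1000 × 0.7643 = 0.18351602 + 0.07643000 = 0.25994602
  P(H|E) = 0.18351602 / 0.25994602 = 0.7060

Final posterior: 0.7060


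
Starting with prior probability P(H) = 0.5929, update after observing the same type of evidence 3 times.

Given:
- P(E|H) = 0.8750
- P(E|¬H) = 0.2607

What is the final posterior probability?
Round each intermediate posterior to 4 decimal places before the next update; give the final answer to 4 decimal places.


Sequential Bayesian updating:

Initial prior: P(H) = 0.5929

Update 1:
  P(E) = 0.8750 × 0.5929 + 0.2607 × 0.4071 = 0.51878750 + 0.10613097 = 0.62491847
  P(H|E) = 0.51878750 / 0.62491847 = 0.8302

Update 2:
  P(E) = 0.8750 × 0.8302 + 0.2607 × 0.1698 = 0.72642500 + 0.04426686 = 0.77069186
  P(H|E) = 0.72642500 / 0.77069186 = 0.9426

Update 3:
  P(E) = 0.8750 × 0.9426 + 0.2607 × 0.0574 = 0.82477500 + 0.01496418 = 0.83973918
  P(H|E) = 0.82477500 / 0.83973918 = 0.9822

Final posterior: 0.9822


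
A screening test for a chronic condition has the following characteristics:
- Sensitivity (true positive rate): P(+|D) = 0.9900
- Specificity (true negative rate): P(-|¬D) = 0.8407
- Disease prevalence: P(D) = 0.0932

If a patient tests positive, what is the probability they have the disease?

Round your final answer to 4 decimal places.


Let D = has disease, + = positive test

Given:
- P(D) = 0.0932 (prevalence)
- P(+|D) = 0.9900 (sensitivity)
- P(-|¬D) = 0.8407 (specificity)
- P(+|¬D) = 0.1593 (false positive rate = 1 - specificity)

Step 1: Find P(+)
P(+) = P(+|D)P(D) + P(+|¬D)P(¬D)
     = 0.9900 × 0.0932 + 0.1593 × 0.9068
     = 0.09226800 + 0.14445324
     = 0.23672124

Step 2: Apply Bayes' theorem for P(D|+)
P(D|+) = P(+|D)P(D) / P(+)
       = 0.09226800 / 0.23672124
       = 0.3898


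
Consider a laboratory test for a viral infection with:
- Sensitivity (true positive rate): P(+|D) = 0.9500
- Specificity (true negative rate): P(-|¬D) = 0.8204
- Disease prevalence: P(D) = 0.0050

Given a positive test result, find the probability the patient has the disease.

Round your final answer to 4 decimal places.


Let D = has disease, + = positive test

Given:
- P(D) = 0.0050 (prevalence)
- P(+|D) = 0.9500 (sensitivity)
- P(-|¬D) = 0.8204 (specificity)
- P(+|¬D) = 0.1796 (false positive rate = 1 - specificity)

Step 1: Find P(+)
P(+) = P(+|D)P(D) + P(+|¬D)P(¬D)
     = 0.9500 × 0.0050 + 0.1796 × 0.9950
     = 0.00475000 + 0.17870200
     = 0.18345200

Step 2: Apply Bayes' theorem for P(D|+)
P(D|+) = P(+|D)P(D) / P(+)
       = 0.00475000 / 0.18345200
       = 0.0259


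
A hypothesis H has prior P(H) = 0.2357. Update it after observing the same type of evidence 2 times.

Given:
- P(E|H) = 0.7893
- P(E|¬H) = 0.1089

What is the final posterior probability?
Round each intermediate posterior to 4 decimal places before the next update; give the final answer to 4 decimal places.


Sequential Bayesian updating:

Initial prior: P(H) = 0.2357

Update 1:
  P(E) = 0.7893 × 0.2357 + 0.1089 × 0.7643 = 0.18603801 + 0.08323227 = 0.26927028
  P(H|E) = 0.18603801 / 0.26927028 = 0.6909

Update 2:
  P(E) = 0.7893 × 0.6909 + 0.1089 × 0.3091 = 0.54532737 + 0.03366099 = 0.57898836
  P(H|E) = 0.54532737 / 0.57898836 = 0.9419

Final posterior: 0.9419


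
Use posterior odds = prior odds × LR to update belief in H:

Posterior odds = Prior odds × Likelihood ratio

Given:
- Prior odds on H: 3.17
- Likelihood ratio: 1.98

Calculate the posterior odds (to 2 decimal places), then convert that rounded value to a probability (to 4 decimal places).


Step 1: Calculate posterior odds
Posterior odds = Prior odds × LR
               = 3.17 × 1.98
               = 6.28

Step 2: Convert to probability
P(H|E) = Posterior odds / (1 + Posterior odds)
       = 6.28 / (1 + 6.28)
       = 6.28 / 7.28
       = 0.8626

The evidence increased P(H) from 0.7602 to 0.8626.


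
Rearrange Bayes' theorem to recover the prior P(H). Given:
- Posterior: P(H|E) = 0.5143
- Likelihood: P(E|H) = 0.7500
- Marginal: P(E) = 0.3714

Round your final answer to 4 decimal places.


From Bayes' theorem: P(H|E) = P(E|H) × P(H) / P(E)

Rearranging for P(H):
P(H) = P(H|E) × P(E) / P(E|H)
     = 0.5143 × 0.3714 / 0.7500
     = 0.19101102 / 0.7500
     = 0.2547


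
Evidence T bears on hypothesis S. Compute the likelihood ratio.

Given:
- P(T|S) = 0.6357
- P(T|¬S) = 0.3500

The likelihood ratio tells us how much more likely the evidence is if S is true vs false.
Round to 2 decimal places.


Likelihood Ratio (LR) = P(T|S) / P(T|¬S)

LR = 0.6357 / 0.3500
   = 1.82

The evidence is 1.82 times more likely if S is true than if S is false.
LR > 1, so observing T raises the odds in favor of S.


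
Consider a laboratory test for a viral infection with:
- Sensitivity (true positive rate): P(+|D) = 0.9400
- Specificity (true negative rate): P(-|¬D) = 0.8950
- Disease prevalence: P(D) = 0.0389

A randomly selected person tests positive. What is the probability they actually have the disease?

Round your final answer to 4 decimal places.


Let D = has disease, + = positive test

Given:
- P(D) = 0.0389 (prevalence)
- P(+|D) = 0.9400 (sensitivity)
- P(-|¬D) = 0.8950 (specificity)
- P(+|¬D) = 0.1050 (false positive rate = 1 - specificity)

Step 1: Find P(+)
P(+) = P(+|D)P(D) + P(+|¬D)P(¬D)
     = 0.9400 × 0.0389 + 0.1050 × 0.9611
     = 0.03656600 + 0.10091550
     = 0.13748150

Step 2: Apply Bayes' theorem for P(D|+)
P(D|+) = P(+|D)P(D) / P(+)
       = 0.03656600 / 0.13748150
       = 0.2660


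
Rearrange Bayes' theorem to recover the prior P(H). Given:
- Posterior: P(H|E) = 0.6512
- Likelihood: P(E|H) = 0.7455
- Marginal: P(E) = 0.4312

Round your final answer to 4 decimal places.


From Bayes' theorem: P(H|E) = P(E|H) × P(H) / P(E)

Rearranging for P(H):
P(H) = P(H|E) × P(E) / P(E|H)
     = 0.6512 × 0.4312 / 0.7455
     = 0.28079744 / 0.7455
     = 0.3767


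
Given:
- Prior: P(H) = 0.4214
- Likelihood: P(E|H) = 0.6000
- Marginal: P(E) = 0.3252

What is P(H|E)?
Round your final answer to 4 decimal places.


Using Bayes' theorem:

P(H|E) = P(E|H) × P(H) / P(E)
       = 0.6000 × 0.4214 / 0.3252
       = 0.25284000 / 0.3252
       = 0.7775

The evidence strengthens our belief in H.
Prior: 0.4214 → Posterior: 0.7775


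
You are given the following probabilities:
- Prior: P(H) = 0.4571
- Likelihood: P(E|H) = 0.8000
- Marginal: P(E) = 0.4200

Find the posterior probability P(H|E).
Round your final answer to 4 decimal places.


Using Bayes' theorem:

P(H|E) = P(E|H) × P(H) / P(E)
       = 0.8000 × 0.4571 / 0.4200
       = 0.36568000 / 0.4200
       = 0.8707

The evidence strengthens our belief in H.
Prior: 0.4571 → Posterior: 0.8707


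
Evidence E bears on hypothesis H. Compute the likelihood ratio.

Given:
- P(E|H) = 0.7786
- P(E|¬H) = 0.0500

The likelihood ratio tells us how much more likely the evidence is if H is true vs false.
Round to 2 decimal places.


Likelihood Ratio (LR) = P(E|H) / P(E|¬H)

LR = 0.7786 / 0.0500
   = 15.57

The evidence is 15.57 times more likely if H is true than if H is false.
LR > 1, so observing E raises the odds in favor of H.


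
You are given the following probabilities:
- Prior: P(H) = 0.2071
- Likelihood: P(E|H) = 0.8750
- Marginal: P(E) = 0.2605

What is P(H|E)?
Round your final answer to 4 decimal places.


Using Bayes' theorem:

P(H|E) = P(E|H) × P(H) / P(E)
       = 0.8750 × 0.2071 / 0.2605
       = 0.18121250 / 0.2605
       = 0.6956

The evidence strengthens our belief in H.
Prior: 0.2071 → Posterior: 0.6956


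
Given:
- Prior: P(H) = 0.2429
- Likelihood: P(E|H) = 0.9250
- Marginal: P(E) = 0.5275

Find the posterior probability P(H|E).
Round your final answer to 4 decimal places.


Using Bayes' theorem:

P(H|E) = P(E|H) × P(H) / P(E)
       = 0.9250 × 0.2429 / 0.5275
       = 0.22468250 / 0.5275
       = 0.4259

The evidence strengthens our belief in H.
Prior: 0.2429 → Posterior: 0.4259


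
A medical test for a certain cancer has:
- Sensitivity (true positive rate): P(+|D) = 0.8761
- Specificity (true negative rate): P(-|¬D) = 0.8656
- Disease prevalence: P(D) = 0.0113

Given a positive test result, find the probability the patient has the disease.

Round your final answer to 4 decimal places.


Let D = has disease, + = positive test

Given:
- P(D) = 0.0113 (prevalence)
- P(+|D) = 0.8761 (sensitivity)
- P(-|¬D) = 0.8656 (specificity)
- P(+|¬D) = 0.1344 (false positive rate = 1 - specificity)

Step 1: Find P(+)
P(+) = P(+|D)P(D) + P(+|¬D)P(¬D)
     = 0.8761 × 0.0113 + 0.1344 × 0.9887
     = 0.00989993 + 0.13288128
     = 0.14278121

Step 2: Apply Bayes' theorem for P(D|+)
P(D|+) = P(+|D)P(D) / P(+)
       = 0.00989993 / 0.14278121
       = 0.0693


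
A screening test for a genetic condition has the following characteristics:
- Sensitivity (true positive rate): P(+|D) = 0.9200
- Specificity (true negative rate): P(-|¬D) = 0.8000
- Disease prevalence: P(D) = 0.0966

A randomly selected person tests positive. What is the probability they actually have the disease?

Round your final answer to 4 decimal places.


Let D = has disease, + = positive test

Given:
- P(D) = 0.0966 (prevalence)
- P(+|D) = 0.9200 (sensitivity)
- P(-|¬D) = 0.8000 (specificity)
- P(+|¬D) = 0.2000 (false positive rate = 1 - specificity)

Step 1: Find P(+)
P(+) = P(+|D)P(D) + P(+|¬D)P(¬D)
     = 0.9200 × 0.0966 + 0.2000 × 0.9034
     = 0.08887200 + 0.18068000
     = 0.26955200

Step 2: Apply Bayes' theorem for P(D|+)
P(D|+) = P(+|D)P(D) / P(+)
       = 0.08887200 / 0.26955200
       = 0.3297


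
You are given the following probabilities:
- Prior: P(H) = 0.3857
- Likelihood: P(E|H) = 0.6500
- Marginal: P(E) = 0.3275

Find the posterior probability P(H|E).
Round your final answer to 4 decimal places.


Using Bayes' theorem:

P(H|E) = P(E|H) × P(H) / P(E)
       = 0.6500 × 0.3857 / 0.3275
       = 0.25070500 / 0.3275
       = 0.7655

The evidence strengthens our belief in H.
Prior: 0.3857 → Posterior: 0.7655


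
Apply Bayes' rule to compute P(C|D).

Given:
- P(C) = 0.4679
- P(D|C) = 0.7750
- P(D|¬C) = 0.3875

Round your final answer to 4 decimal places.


Bayes' theorem: P(C|D) = P(D|C) × P(C) / P(D)

Step 1: Calculate P(D) using law of total probability
P(D) = P(D|C)P(C) + P(D|¬C)P(¬C)
     = 0.7750 × 0.4679 + 0.3875 × 0.5321
     = 0.36262250 + 0.20618875
     = 0.56881125

Step 2: Apply Bayes' theorem
P(C|D) = P(D|C) × P(C) / P(D)
       = 0.36262250 / 0.56881125
       = 0.6375


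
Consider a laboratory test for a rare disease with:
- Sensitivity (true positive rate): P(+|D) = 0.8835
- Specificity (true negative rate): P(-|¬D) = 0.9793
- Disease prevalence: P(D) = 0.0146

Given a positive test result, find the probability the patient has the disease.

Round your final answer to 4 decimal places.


Let D = has disease, + = positive test

Given:
- P(D) = 0.0146 (prevalence)
- P(+|D) = 0.8835 (sensitivity)
- P(-|¬D) = 0.9793 (specificity)
- P(+|¬D) = 0.0207 (false positive rate = 1 - specificity)

Step 1: Find P(+)
P(+) = P(+|D)P(D) + P(+|¬D)P(¬D)
     = 0.8835 × 0.0146 + 0.0207 × 0.9854
     = 0.01289910 + 0.02039778
     = 0.03329688

Step 2: Apply Bayes' theorem for P(D|+)
P(D|+) = P(+|D)P(D) / P(+)
       = 0.01289910 / 0.03329688
       = 0.3874


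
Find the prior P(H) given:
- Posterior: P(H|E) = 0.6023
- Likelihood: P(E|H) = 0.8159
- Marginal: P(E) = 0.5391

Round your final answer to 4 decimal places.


From Bayes' theorem: P(H|E) = P(E|H) × P(H) / P(E)

Rearranging for P(H):
P(H) = P(H|E) × P(E) / P(E|H)
     = 0.6023 × 0.5391 / 0.8159
     = 0.32469993 / 0.8159
     = 0.3980


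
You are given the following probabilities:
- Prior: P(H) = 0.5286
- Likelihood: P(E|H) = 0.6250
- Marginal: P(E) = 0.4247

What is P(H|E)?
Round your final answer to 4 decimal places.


Using Bayes' theorem:

P(H|E) = P(E|H) × P(H) / P(E)
       = 0.6250 × 0.5286 / 0.4247
       = 0.33037500 / 0.4247
       = 0.7779

The evidence strengthens our belief in H.
Prior: 0.5286 → Posterior: 0.7779


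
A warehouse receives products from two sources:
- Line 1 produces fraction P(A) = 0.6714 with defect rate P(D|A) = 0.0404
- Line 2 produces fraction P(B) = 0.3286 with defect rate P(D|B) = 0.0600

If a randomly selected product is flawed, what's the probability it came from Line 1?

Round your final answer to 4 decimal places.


Let A = from Line 1, D = flawed

Given:
- P(A) = 0.6714, P(B) = 0.3286
- P(D|A) = 0.0404, P(D|B) = 0.0600

Step 1: Find P(D)
P(D) = P(D|A)P(A) + P(D|B)P(B)
     = 0.0404 × 0.6714 + 0.0600 × 0.3286
     = 0.02712456 + 0.01971600
     = 0.04684056

Step 2: Apply Bayes' theorem
P(A|D) = P(D|A)P(A) / P(D)
       = 0.02712456 / 0.04684056
       = 0.5791


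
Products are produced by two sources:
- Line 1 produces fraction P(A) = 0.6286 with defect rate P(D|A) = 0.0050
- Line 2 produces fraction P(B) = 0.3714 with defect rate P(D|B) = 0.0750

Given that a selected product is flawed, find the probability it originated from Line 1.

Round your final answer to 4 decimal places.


Let A = from Line 1, D = flawed

Given:
- P(A) = 0.6286, P(B) = 0.3714
- P(D|A) = 0.0050, P(D|B) = 0.0750

Step 1: Find P(D)
P(D) = P(D|A)P(A) + P(D|B)P(B)
     = 0.0050 × 0.6286 + 0.0750 × 0.3714
     = 0.00314300 + 0.02785500
     = 0.03099800

Step 2: Apply Bayes' theorem
P(A|D) = P(D|A)P(A) / P(D)
       = 0.00314300 / 0.03099800
       = 0.1014


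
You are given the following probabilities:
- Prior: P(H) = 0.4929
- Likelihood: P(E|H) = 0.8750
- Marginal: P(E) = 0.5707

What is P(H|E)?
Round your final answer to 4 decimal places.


Using Bayes' theorem:

P(H|E) = P(E|H) × P(H) / P(E)
       = 0.8750 × 0.4929 / 0.5707
       = 0.43128750 / 0.5707
       = 0.7557

The evidence strengthens our belief in H.
Prior: 0.4929 → Posterior: 0.7557


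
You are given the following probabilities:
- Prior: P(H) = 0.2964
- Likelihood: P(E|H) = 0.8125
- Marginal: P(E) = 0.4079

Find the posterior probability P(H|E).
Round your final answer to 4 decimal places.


Using Bayes' theorem:

P(H|E) = P(E|H) × P(H) / P(E)
       = 0.8125 × 0.2964 / 0.4079
       = 0.24082500 / 0.4079
       = 0.5904

The evidence strengthens our belief in H.
Prior: 0.2964 → Posterior: 0.5904


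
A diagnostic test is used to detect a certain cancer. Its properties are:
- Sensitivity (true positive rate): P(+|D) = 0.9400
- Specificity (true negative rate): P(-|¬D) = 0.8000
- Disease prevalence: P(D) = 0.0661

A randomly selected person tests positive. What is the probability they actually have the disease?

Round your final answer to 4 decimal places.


Let D = has disease, + = positive test

Given:
- P(D) = 0.0661 (prevalence)
- P(+|D) = 0.9400 (sensitivity)
- P(-|¬D) = 0.8000 (specificity)
- P(+|¬D) = 0.2000 (false positive rate = 1 - specificity)

Step 1: Find P(+)
P(+) = P(+|D)P(D) + P(+|¬D)P(¬D)
     = 0.9400 × 0.0661 + 0.2000 × 0.9339
     = 0.06213400 + 0.18678000
     = 0.24891400

Step 2: Apply Bayes' theorem for P(D|+)
P(D|+) = P(+|D)P(D) / P(+)
       = 0.06213400 / 0.24891400
       = 0.2496


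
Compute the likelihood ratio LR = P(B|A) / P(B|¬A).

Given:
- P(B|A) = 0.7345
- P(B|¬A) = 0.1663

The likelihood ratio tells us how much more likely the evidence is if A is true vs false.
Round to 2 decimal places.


Likelihood Ratio (LR) = P(B|A) / P(B|¬A)

LR = 0.7345 / 0.1663
   = 4.42

The evidence is 4.42 times more likely if A is true than if A is false.
Because LR exceeds 1, B is evidence for A.


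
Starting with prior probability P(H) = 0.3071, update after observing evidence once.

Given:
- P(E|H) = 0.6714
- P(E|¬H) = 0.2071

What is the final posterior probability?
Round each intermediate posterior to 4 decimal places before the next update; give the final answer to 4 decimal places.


Sequential Bayesian updating:

Initial prior: P(H) = 0.3071

Update 1:
  P(E) = 0.6714 × 0.3071 + 0.2071 × 0.6929 = 0.20618694 + 0.14349959 = 0.34968653
  P(H|E) = 0.20618694 / 0.34968653 = 0.5896

Final posterior: 0.5896


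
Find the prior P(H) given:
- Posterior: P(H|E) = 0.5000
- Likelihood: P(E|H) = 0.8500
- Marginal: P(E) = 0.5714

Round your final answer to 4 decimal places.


From Bayes' theorem: P(H|E) = P(E|H) × P(H) / P(E)

Rearranging for P(H):
P(H) = P(H|E) × P(E) / P(E|H)
     = 0.5000 × 0.5714 / 0.8500
     = 0.28570000 / 0.8500
     = 0.3361


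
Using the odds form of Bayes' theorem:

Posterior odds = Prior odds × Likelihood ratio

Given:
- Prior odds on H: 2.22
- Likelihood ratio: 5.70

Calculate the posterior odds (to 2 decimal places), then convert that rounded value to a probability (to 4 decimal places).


Step 1: Calculate posterior odds
Posterior odds = Prior odds × LR
               = 2.22 × 5.70
               = 12.65

Step 2: Convert to probability
P(H|E) = Posterior odds / (1 + Posterior odds)
       = 12.65 / (1 + 12.65)
       = 12.65 / 13.65
       = 0.9267

The evidence increased P(H) from 0.6894 to 0.9267.


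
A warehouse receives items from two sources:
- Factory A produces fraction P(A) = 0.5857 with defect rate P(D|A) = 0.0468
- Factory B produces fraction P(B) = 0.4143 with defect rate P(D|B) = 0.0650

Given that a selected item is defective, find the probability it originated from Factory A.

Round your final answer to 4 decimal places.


Let A = from Factory A, D = defective

Given:
- P(A) = 0.5857, P(B) = 0.4143
- P(D|A) = 0.0468, P(D|B) = 0.0650

Step 1: Find P(D)
P(D) = P(D|A)P(A) + P(D|B)P(B)
     = 0.0468 × 0.5857 + 0.0650 × 0.4143
     = 0.02741076 + 0.02692950
     = 0.05434026

Step 2: Apply Bayes' theorem
P(A|D) = P(D|A)P(A) / P(D)
       = 0.02741076 / 0.05434026
       = 0.5044


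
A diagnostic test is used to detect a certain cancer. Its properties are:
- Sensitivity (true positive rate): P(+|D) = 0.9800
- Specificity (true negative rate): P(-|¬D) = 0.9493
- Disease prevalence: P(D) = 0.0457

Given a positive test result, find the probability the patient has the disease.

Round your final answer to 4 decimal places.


Let D = has disease, + = positive test

Given:
- P(D) = 0.0457 (prevalence)
- P(+|D) = 0.9800 (sensitivity)
- P(-|¬D) = 0.9493 (specificity)
- P(+|¬D) = 0.0507 (false positive rate = 1 - specificity)

Step 1: Find P(+)
P(+) = P(+|D)P(D) + P(+|¬D)P(¬D)
     = 0.9800 × 0.0457 + 0.0507 × 0.9543
     = 0.04478600 + 0.04838301
     = 0.09316901

Step 2: Apply Bayes' theorem for P(D|+)
P(D|+) = P(+|D)P(D) / P(+)
       = 0.04478600 / 0.09316901
       = 0.4807


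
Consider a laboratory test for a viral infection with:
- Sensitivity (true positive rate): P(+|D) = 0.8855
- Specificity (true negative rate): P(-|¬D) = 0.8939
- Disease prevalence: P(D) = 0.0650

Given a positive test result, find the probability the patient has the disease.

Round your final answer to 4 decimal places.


Let D = has disease, + = positive test

Given:
- P(D) = 0.0650 (prevalence)
- P(+|D) = 0.8855 (sensitivity)
- P(-|¬D) = 0.8939 (specificity)
- P(+|¬D) = 0.1061 (false positive rate = 1 - specificity)

Step 1: Find P(+)
P(+) = P(+|D)P(D) + P(+|¬D)P(¬D)
     = 0.8855 × 0.0650 + 0.1061 × 0.9350
     = 0.05755750 + 0.09920350
     = 0.15676100

Step 2: Apply Bayes' theorem for P(D|+)
P(D|+) = P(+|D)P(D) / P(+)
       = 0.05755750 / 0.15676100
       = 0.3672


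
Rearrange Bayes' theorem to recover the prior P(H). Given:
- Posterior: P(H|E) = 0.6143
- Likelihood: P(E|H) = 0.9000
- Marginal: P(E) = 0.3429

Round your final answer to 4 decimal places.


From Bayes' theorem: P(H|E) = P(E|H) × P(H) / P(E)

Rearranging for P(H):
P(H) = P(H|E) × P(E) / P(E|H)
     = 0.6143 × 0.3429 / 0.9000
     = 0.21064347 / 0.9000
     = 0.2340


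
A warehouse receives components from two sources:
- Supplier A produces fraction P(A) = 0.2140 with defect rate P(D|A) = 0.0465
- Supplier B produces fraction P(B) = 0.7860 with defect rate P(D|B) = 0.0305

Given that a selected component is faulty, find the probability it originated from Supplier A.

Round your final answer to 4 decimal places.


Let A = from Supplier A, D = faulty

Given:
- P(A) = 0.2140, P(B) = 0.7860
- P(D|A) = 0.0465, P(D|B) = 0.0305

Step 1: Find P(D)
P(D) = P(D|A)P(A) + P(D|B)P(B)
     = 0.0465 × 0.2140 + 0.0305 × 0.7860
     = 0.00995100 + 0.02397300
     = 0.03392400

Step 2: Apply Bayes' theorem
P(A|D) = P(D|A)P(A) / P(D)
       = 0.00995100 / 0.03392400
       = 0.2933


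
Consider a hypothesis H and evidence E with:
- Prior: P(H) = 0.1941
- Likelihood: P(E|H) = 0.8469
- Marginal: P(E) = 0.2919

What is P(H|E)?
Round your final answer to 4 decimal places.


Using Bayes' theorem:

P(H|E) = P(E|H) × P(H) / P(E)
       = 0.8469 × 0.1941 / 0.2919
       = 0.16438329 / 0.2919
       = 0.5631

The evidence strengthens our belief in H.
Prior: 0.1941 → Posterior: 0.5631


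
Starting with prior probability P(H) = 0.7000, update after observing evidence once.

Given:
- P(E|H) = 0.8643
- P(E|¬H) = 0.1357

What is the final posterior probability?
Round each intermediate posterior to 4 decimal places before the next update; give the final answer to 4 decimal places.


Sequential Bayesian updating:

Initial prior: P(H) = 0.7000

Update 1:
  P(E) = 0.8643 × 0.7000 + 0.1357 × 0.3000 = 0.60501000 + 0.04071000 = 0.64572000
  P(H|E) = 0.60501000 / 0.64572000 = 0.9370

Final posterior: 0.9370


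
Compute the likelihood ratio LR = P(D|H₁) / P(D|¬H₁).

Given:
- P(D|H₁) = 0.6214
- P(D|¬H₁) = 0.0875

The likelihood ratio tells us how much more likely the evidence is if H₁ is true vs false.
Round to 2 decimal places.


Likelihood Ratio (LR) = P(D|H₁) / P(D|¬H₁)

LR = 0.6214 / 0.0875
   = 7.10

The evidence is 7.10 times more likely if H₁ is true than if H₁ is false.
Because LR exceeds 1, D is evidence for H₁.


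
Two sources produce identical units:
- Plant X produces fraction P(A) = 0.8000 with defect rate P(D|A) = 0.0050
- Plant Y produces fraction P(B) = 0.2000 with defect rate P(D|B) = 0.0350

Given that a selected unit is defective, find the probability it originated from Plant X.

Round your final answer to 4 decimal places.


Let A = from Plant X, D = defective

Given:
- P(A) = 0.8000, P(B) = 0.2000
- P(D|A) = 0.0050, P(D|B) = 0.0350

Step 1: Find P(D)
P(D) = P(D|A)P(A) + P(D|B)P(B)
     = 0.0050 × 0.8000 + 0.0350 × 0.2000
     = 0.00400000 + 0.00700000
     = 0.01100000

Step 2: Apply Bayes' theorem
P(A|D) = P(D|A)P(A) / P(D)
       = 0.00400000 / 0.01100000
       = 0.3636


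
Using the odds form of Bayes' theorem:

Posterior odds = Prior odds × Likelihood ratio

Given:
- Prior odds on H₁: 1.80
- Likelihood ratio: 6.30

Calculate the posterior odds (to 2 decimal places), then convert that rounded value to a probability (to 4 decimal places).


Step 1: Calculate posterior odds
Posterior odds = Prior odds × LR
               = 1.80 × 6.30
               = 11.34

Step 2: Convert to probability
P(H₁|E) = Posterior odds / (1 + Posterior odds)
       = 11.34 / (1 + 11.34)
       = 11.34 / 12.34
       = 0.9190

The evidence increased P(H₁) from 0.6429 to 0.9190.


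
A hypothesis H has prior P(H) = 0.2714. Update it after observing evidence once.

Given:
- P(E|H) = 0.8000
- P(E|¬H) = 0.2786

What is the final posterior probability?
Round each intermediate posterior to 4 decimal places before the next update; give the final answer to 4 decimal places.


Sequential Bayesian updating:

Initial prior: P(H) = 0.2714

Update 1:
  P(E) = 0.8000 × 0.2714 + 0.2786 × 0.7286 = 0.21712000 + 0.20298796 = 0.42010796
  P(H|E) = 0.21712000 / 0.42010796 = 0.5168

Final posterior: 0.5168


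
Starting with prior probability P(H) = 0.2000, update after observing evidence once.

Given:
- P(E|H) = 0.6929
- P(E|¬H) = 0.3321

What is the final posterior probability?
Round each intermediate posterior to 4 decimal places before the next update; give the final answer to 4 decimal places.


Sequential Bayesian updating:

Initial prior: P(H) = 0.2000

Update 1:
  P(E) = 0.6929 × 0.2000 + 0.3321 × 0.8000 = 0.13858000 + 0.26568000 = 0.40426000
  P(H|E) = 0.13858000 / 0.40426000 = 0.3428

Final posterior: 0.3428


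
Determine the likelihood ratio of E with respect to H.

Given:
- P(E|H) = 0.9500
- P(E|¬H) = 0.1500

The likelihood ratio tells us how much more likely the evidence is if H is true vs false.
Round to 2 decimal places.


Likelihood Ratio (LR) = P(E|H) / P(E|¬H)

LR = 0.9500 / 0.1500
   = 6.33

The evidence is 6.33 times more likely if H is true than if H is false.
Because LR exceeds 1, E is evidence for H.


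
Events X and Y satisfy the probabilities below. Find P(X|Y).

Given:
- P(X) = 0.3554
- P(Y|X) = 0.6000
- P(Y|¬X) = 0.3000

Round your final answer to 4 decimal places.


Bayes' theorem: P(X|Y) = P(Y|X) × P(X) / P(Y)

Step 1: Calculate P(Y) using law of total probability
P(Y) = P(Y|X)P(X) + P(Y|¬X)P(¬X)
     = 0.6000 × 0.3554 + 0.3000 × 0.6446
     = 0.21324000 + 0.19338000
     = 0.40662000

Step 2: Apply Bayes' theorem
P(X|Y) = P(Y|X) × P(X) / P(Y)
       = 0.21324000 / 0.40662000
       = 0.5244


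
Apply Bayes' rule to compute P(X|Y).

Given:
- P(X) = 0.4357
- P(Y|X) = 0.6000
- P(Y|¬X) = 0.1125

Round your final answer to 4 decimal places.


Bayes' theorem: P(X|Y) = P(Y|X) × P(X) / P(Y)

Step 1: Calculate P(Y) using law of total probability
P(Y) = P(Y|X)P(X) + P(Y|¬X)P(¬X)
     = 0.6000 × 0.4357 + 0.1125 × 0.5643
     = 0.26142000 + 0.06348375
     = 0.32490375

Step 2: Apply Bayes' theorem
P(X|Y) = P(Y|X) × P(X) / P(Y)
       = 0.26142000 / 0.32490375
       = 0.8046


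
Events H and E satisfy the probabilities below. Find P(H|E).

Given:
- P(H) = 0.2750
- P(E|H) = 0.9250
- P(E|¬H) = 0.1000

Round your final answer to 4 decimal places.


Bayes' theorem: P(H|E) = P(E|H) × P(H) / P(E)

Step 1: Calculate P(E) using law of total probability
P(E) = P(E|H)P(H) + P(E|¬H)P(¬H)
     = 0.9250 × 0.2750 + 0.1000 × 0.7250
     = 0.25437500 + 0.07250000
     = 0.32687500

Step 2: Apply Bayes' theorem
P(H|E) = P(E|H) × P(H) / P(E)
       = 0.25437500 / 0.32687500
       = 0.7782


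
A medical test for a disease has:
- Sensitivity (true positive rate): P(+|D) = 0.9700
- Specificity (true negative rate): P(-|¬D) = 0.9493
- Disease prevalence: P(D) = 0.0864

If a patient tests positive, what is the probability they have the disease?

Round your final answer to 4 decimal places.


Let D = has disease, + = positive test

Given:
- P(D) = 0.0864 (prevalence)
- P(+|D) = 0.9700 (sensitivity)
- P(-|¬D) = 0.9493 (specificity)
- P(+|¬D) = 0.0507 (false positive rate = 1 - specificity)

Step 1: Find P(+)
P(+) = P(+|D)P(D) + P(+|¬D)P(¬D)
     = 0.9700 × 0.0864 + 0.0507 × 0.9136
     = 0.08380800 + 0.04631952
     = 0.13012752

Step 2: Apply Bayes' theorem for P(D|+)
P(D|+) = P(+|D)P(D) / P(+)
       = 0.08380800 / 0.13012752
       = 0.6440


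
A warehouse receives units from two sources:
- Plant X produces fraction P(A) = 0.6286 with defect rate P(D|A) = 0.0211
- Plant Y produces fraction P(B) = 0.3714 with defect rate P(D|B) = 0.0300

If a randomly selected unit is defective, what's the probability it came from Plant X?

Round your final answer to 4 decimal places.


Let A = from Plant X, D = defective

Given:
- P(A) = 0.6286, P(B) = 0.3714
- P(D|A) = 0.0211, P(D|B) = 0.0300

Step 1: Find P(D)
P(D) = P(D|A)P(A) + P(D|B)P(B)
     = 0.0211 × 0.6286 + 0.0300 × 0.3714
     = 0.01326346 + 0.01114200
     = 0.02440546

Step 2: Apply Bayes' theorem
P(A|D) = P(D|A)P(A) / P(D)
       = 0.01326346 / 0.02440546
       = 0.5435


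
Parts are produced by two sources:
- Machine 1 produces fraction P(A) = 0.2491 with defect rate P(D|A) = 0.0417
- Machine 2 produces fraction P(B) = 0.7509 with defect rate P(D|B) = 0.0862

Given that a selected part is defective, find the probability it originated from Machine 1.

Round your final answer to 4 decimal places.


Let A = from Machine 1, D = defective

Given:
- P(A) = 0.2491, P(B) = 0.7509
- P(D|A) = 0.0417, P(D|B) = 0.0862

Step 1: Find P(D)
P(D) = P(D|A)P(A) + P(D|B)P(B)
     = 0.0417 × 0.2491 + 0.0862 × 0.7509
     = 0.01038747 + 0.06472758
     = 0.07511505

Step 2: Apply Bayes' theorem
P(A|D) = P(D|A)P(A) / P(D)
       = 0.01038747 / 0.07511505
       = 0.1383


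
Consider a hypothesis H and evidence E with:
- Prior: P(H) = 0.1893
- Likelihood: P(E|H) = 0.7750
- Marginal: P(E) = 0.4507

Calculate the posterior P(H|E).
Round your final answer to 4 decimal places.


Using Bayes' theorem:

P(H|E) = P(E|H) × P(H) / P(E)
       = 0.7750 × 0.1893 / 0.4507
       = 0.14670750 / 0.4507
       = 0.3255

The evidence strengthens our belief in H.
Prior: 0.1893 → Posterior: 0.3255


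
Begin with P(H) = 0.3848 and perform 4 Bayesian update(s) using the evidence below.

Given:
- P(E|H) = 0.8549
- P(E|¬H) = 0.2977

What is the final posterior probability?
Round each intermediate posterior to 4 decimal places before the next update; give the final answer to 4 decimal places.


Sequential Bayesian updating:

Initial prior: P(H) = 0.3848

Update 1:
  P(E) = 0.8549 × 0.3848 + 0.2977 × 0.6152 = 0.32896552 + 0.18314504 = 0.51211056
  P(H|E) = 0.32896552 / 0.51211056 = 0.6424

Update 2:
  P(E) = 0.8549 × 0.6424 + 0.2977 × 0.3576 = 0.54918776 + 0.10645752 = 0.65564528
  P(H|E) = 0.54918776 / 0.65564528 = 0.8376

Update 3:
  P(E) = 0.8549 × 0.8376 + 0.2977 × 0.1624 = 0.71606424 + 0.04834648 = 0.76441072
  P(H|E) = 0.71606424 / 0.76441072 = 0.9368

Update 4:
  P(E) = 0.8549 × 0.9368 + 0.2977 × 0.0632 = 0.80087032 + 0.01881464 = 0.81968496
  P(H|E) = 0.80087032 / 0.81968496 = 0.9770

Final posterior: 0.9770


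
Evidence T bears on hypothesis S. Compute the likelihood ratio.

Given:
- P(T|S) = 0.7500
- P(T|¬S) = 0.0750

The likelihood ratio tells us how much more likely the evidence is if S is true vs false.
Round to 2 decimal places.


Likelihood Ratio (LR) = P(T|S) / P(T|¬S)

LR = 0.7500 / 0.0750
   = 10.00

The evidence is 10.00 times more likely if S is true than if S is false.
Since LR > 1, the evidence supports S over ¬S.


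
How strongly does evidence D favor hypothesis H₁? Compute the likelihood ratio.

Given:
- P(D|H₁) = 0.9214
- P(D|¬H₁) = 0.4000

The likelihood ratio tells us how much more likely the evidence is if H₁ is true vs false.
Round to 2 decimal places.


Likelihood Ratio (LR) = P(D|H₁) / P(D|¬H₁)

LR = 0.9214 / 0.4000
   = 2.30

The evidence is 2.30 times more likely if H₁ is true than if H₁ is false.
Because LR exceeds 1, D is evidence for H₁.
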